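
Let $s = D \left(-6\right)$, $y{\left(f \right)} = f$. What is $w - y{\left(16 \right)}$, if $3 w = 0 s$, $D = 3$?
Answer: $-16$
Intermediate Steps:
$s = -18$ ($s = 3 \left(-6\right) = -18$)
$w = 0$ ($w = \frac{0 \left(-18\right)}{3} = \frac{1}{3} \cdot 0 = 0$)
$w - y{\left(16 \right)} = 0 - 16 = -16$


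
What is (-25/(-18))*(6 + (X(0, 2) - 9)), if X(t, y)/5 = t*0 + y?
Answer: 175/18 ≈ 9.7222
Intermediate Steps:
X(t, y) = 5*y (X(t, y) = 5*(t*0 + y) = 5*(0 + y) = 5*y)
(-25/(-18))*(6 + (X(0, 2) - 9)) = (-25/(-18))*(6 + (5*2 - 9)) = (-25*(-1/18))*(6 + (10 - 9)) = 25*(6 + 1)/18 = (25/18)*7 = 175/18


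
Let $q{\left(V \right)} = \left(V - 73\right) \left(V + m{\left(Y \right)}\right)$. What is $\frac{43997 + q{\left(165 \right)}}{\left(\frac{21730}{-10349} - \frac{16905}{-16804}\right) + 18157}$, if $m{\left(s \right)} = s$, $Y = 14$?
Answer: $\frac{10515141397140}{3157395548497} \approx 3.3303$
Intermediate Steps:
$q{\left(V \right)} = \left(-73 + V\right) \left(14 + V\right)$ ($q{\left(V \right)} = \left(V - 73\right) \left(V + 14\right) = \left(-73 + V\right) \left(14 + V\right)$)
$\frac{43997 + q{\left(165 \right)}}{\left(\frac{21730}{-10349} - \frac{16905}{-16804}\right) + 18157} = \frac{43997 - \left(10757 - 27225\right)}{\left(\frac{21730}{-10349} - \frac{16905}{-16804}\right) + 18157} = \frac{43997 - -16468}{\left(21730 \left(- \frac{1}{10349}\right) - - \frac{16905}{16804}\right) + 18157} = \frac{43997 + 16468}{\left(- \frac{21730}{10349} + \frac{16905}{16804}\right) + 18157} = \frac{60465}{- \frac{190201075}{173904596} + 18157} = \frac{60465}{\frac{3157395548497}{173904596}} = 60465 \cdot \frac{173904596}{3157395548497} = \frac{10515141397140}{3157395548497}$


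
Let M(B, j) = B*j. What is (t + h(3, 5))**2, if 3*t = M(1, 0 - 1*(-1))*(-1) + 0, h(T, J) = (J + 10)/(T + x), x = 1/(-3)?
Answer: 16129/576 ≈ 28.002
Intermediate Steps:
x = -1/3 ≈ -0.33333
h(T, J) = (10 + J)/(-1/3 + T) (h(T, J) = (J + 10)/(T - 1/3) = (10 + J)/(-1/3 + T))
t = -1/3 (t = ((1*(0 - 1*(-1)))*(-1) + 0)/3 = ((1*(0 + 1))*(-1) + 0)/3 = ((1*1)*(-1) + 0)/3 = (1*(-1) + 0)/3 = (-1 + 0)/3 = (1/3)*(-1) = -1/3 ≈ -0.33333)
(t + h(3, 5))**2 = (-1/3 + 3*(10 + 5)/(-1 + 3*3))**2 = (-1/3 + 3*15/(-1 + 9))**2 = (-1/3 + 3*15/8)**2 = (-1/3 + 3*(1/8)*15)**2 = (-1/3 + 45/8)**2 = (127/24)**2 = 16129/576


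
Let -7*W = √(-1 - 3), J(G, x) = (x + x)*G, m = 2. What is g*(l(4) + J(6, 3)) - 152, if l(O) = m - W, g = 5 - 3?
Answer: -76 + 4*I/7 ≈ -76.0 + 0.57143*I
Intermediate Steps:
J(G, x) = 2*G*x (J(G, x) = (2*x)*G = 2*G*x)
W = -2*I/7 (W = -√(-1 - 3)/7 = -2*I/7 ≈ -0.28571*I)
g = 2
l(O) = 2 + 2*I/7 (l(O) = 2 - (-2)*I/7 = 2 + 2*I/7)
g*(l(4) + J(6, 3)) - 152 = 2*((2 + 2*I/7) + 2*6*3) - 152 = 2*((2 + 2*I/7) + 36) - 152 = 2*(38 + 2*I/7) - 152 = (76 + 4*I/7) - 152 = -76 + 4*I/7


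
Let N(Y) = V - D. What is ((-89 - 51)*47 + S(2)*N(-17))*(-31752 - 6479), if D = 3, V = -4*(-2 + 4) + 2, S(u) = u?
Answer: 252248138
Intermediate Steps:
V = -6 (V = -4*2 + 2 = -8 + 2 = -6)
N(Y) = -9 (N(Y) = -6 - 1*3 = -6 - 3 = -9)
((-89 - 51)*47 + S(2)*N(-17))*(-31752 - 6479) = ((-89 - 51)*47 + 2*(-9))*(-31752 - 6479) = (-140*47 - 18)*(-38231) = (-6580 - 18)*(-38231) = -6598*(-38231) = 252248138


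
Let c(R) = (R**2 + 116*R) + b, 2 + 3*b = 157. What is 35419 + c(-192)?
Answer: 150188/3 ≈ 50063.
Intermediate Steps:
b = 155/3 (b = -2/3 + (1/3)*157 = -2/3 + 157/3 = 155/3 ≈ 51.667)
c(R) = 155/3 + R**2 + 116*R (c(R) = (R**2 + 116*R) + 155/3 = 155/3 + R**2 + 116*R)
35419 + c(-192) = 35419 + (155/3 + (-192)**2 + 116*(-192)) = 35419 + (155/3 + 36864 - 22272) = 35419 + 43931/3 = 150188/3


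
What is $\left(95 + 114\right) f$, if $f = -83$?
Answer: $-17347$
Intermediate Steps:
$\left(95 + 114\right) f = \left(95 + 114\right) \left(-83\right) = 209 \left(-83\right) = -17347$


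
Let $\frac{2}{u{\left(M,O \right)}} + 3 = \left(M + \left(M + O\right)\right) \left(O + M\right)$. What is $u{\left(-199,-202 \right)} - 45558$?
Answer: $- \frac{10961118124}{240597} \approx -45558.0$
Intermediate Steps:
$u{\left(M,O \right)} = \frac{2}{-3 + \left(M + O\right) \left(O + 2 M\right)}$ ($u{\left(M,O \right)} = \frac{2}{-3 + \left(M + \left(M + O\right)\right) \left(O + M\right)} = \frac{2}{-3 + \left(O + 2 M\right) \left(M + O\right)} = \frac{2}{-3 + \left(M + O\right) \left(O + 2 M\right)}$)
$u{\left(-199,-202 \right)} - 45558 = \frac{2}{-3 + \left(-202\right)^{2} + 2 \left(-199\right)^{2} + 3 \left(-199\right) \left(-202\right)} - 45558 = \frac{2}{-3 + 40804 + 2 \cdot 39601 + 120594} - 45558 = \frac{2}{-3 + 40804 + 79202 + 120594} - 45558 = \frac{2}{240597} - 45558 = - \frac{10961118124}{240597}$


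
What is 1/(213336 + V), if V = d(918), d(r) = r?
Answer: 1/214254 ≈ 4.6674e-6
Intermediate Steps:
V = 918
1/(213336 + V) = 1/(213336 + 918) = 1/214254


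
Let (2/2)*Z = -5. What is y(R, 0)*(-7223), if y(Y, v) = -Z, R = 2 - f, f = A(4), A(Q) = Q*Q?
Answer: -36115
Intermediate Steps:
A(Q) = Q²
Z = -5
f = 16 (f = 4² = 16)
R = -14 (R = 2 - 1*16 = 2 - 16 = -14)
y(Y, v) = 5 (y(Y, v) = -1*(-5) = 5)
y(R, 0)*(-7223) = 5*(-7223) = -36115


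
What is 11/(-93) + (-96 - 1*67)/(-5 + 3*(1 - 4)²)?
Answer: -15401/2046 ≈ -7.5274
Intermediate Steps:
11/(-93) + (-96 - 1*67)/(-5 + 3*(1 - 4)²) = 11*(-1/93) + (-96 - 67)/(-5 + 3*(-3)²) = -11/93 - 163/(-5 + 3*9) = -11/93 - 163/(-5 + 27) = -11/93 - 163/22 = -15401/2046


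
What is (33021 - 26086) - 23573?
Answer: -16638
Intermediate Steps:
(33021 - 26086) - 23573 = 6935 - 23573 = -16638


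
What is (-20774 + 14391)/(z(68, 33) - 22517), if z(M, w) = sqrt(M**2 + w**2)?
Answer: 143726011/507009576 + 6383*sqrt(5713)/507009576 ≈ 0.28443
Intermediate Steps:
(-20774 + 14391)/(z(68, 33) - 22517) = (-20774 + 14391)/(sqrt(68**2 + 33**2) - 22517) = -6383/(sqrt(4624 + 1089) - 22517) = -6383/(sqrt(5713) - 22517) = -6383/(-22517 + sqrt(5713))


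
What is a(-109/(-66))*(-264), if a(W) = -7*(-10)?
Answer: -18480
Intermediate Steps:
a(W) = 70
a(-109/(-66))*(-264) = 70*(-264) = -18480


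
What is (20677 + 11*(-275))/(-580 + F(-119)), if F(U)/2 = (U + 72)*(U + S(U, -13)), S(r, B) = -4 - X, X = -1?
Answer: 4413/2722 ≈ 1.6212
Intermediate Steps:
S(r, B) = -3 (S(r, B) = -4 - 1*(-1) = -4 + 1 = -3)
F(U) = 2*(-3 + U)*(72 + U) (F(U) = 2*((U + 72)*(U - 3)) = 2*((72 + U)*(-3 + U)) = 2*((-3 + U)*(72 + U)) = 2*(-3 + U)*(72 + U))
(20677 + 11*(-275))/(-580 + F(-119)) = (20677 + 11*(-275))/(-580 + (-432 + 2*(-119)² + 138*(-119))) = (20677 - 3025)/(-580 + (-432 + 2*14161 - 16422)) = 17652/(-580 + (-432 + 28322 - 16422)) = 17652/(-580 + 11468) = 17652/10888 = 17652*(1/10888) = 4413/2722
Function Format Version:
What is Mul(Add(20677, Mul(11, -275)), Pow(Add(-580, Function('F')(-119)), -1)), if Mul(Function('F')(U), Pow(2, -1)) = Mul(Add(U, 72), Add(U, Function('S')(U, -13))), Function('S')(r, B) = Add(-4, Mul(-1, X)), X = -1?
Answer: Rational(4413, 2722) ≈ 1.6212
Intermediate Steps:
Function('S')(r, B) = -3 (Function('S')(r, B) = Add(-4, Mul(-1, -1)) = Add(-4, 1) = -3)
Function('F')(U) = Mul(2, Add(-3, U), Add(72, U)) (Function('F')(U) = Mul(2, Mul(Add(U, 72), Add(U, -3))) = Mul(2, Mul(Add(72, U), Add(-3, U))) = Mul(2, Mul(Add(-3, U), Add(72, U))) = Mul(2, Add(-3, U), Add(72, U)))
Mul(Add(20677, Mul(11, -275)), Pow(Add(-580, Function('F')(-119)), -1)) = Mul(Add(20677, Mul(11, -275)), Pow(Add(-580, Add(-432, Mul(2, Pow(-119, 2)), Mul(138, -119))), -1)) = Mul(Add(20677, -3025), Pow(Add(-580, Add(-432, Mul(2, 14161), -16422)), -1)) = Mul(17652, Pow(Add(-580, Add(-432, 28322, -16422)), -1)) = Mul(17652, Pow(Add(-580, 11468), -1)) = Mul(17652, Pow(10888, -1)) = Mul(17652, Rational(1, 10888)) = Rational(4413, 2722)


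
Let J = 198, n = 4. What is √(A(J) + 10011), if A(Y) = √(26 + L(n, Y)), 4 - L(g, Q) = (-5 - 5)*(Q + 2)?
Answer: √(10011 + √2030) ≈ 100.28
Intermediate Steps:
L(g, Q) = 24 + 10*Q (L(g, Q) = 4 - (-5 - 5)*(Q + 2) = 4 - (-10)*(2 + Q) = 4 - (-20 - 10*Q) = 4 + (20 + 10*Q) = 24 + 10*Q)
A(Y) = √(50 + 10*Y) (A(Y) = √(26 + (24 + 10*Y)) = √(50 + 10*Y))
√(A(J) + 10011) = √(√(50 + 10*198) + 10011) = √(√(50 + 1980) + 10011) = √(√2030 + 10011) = √(10011 + √2030)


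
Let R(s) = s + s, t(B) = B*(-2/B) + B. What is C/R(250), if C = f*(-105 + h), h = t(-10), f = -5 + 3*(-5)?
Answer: 117/25 ≈ 4.6800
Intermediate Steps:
f = -20 (f = -5 - 15 = -20)
t(B) = -2 + B
h = -12 (h = -2 - 10 = -12)
C = 2340 (C = -20*(-105 - 12) = -20*(-117) = 2340)
R(s) = 2*s
C/R(250) = 2340/((2*250)) = 2340/500 = 2340*(1/500) = 117/25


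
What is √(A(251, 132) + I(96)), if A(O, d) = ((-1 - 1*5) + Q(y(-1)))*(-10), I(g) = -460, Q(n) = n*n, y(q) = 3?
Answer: 7*I*√10 ≈ 22.136*I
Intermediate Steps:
Q(n) = n²
A(O, d) = -30 (A(O, d) = ((-1 - 1*5) + 3²)*(-10) = ((-1 - 5) + 9)*(-10) = (-6 + 9)*(-10) = 3*(-10) = -30)
√(A(251, 132) + I(96)) = √(-30 - 460) = √(-490) = 7*I*√10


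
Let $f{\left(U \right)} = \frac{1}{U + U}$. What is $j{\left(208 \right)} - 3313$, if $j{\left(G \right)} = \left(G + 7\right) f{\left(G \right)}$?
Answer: $- \frac{1377993}{416} \approx -3312.5$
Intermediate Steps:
$f{\left(U \right)} = \frac{1}{2 U}$
$j{\left(G \right)} = \frac{7 + G}{2 G}$ ($j{\left(G \right)} = \left(G + 7\right) \frac{1}{2 G} = \left(7 + G\right) \frac{1}{2 G} = \frac{7 + G}{2 G}$)
$j{\left(208 \right)} - 3313 = \frac{7 + 208}{2 \cdot 208} - 3313 = \frac{1}{2} \cdot \frac{1}{208} \cdot 215 - 3313 = \frac{215}{416} - 3313 = - \frac{1377993}{416}$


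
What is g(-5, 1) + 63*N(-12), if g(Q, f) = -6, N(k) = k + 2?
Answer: -636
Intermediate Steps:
N(k) = 2 + k
g(-5, 1) + 63*N(-12) = -6 + 63*(2 - 12) = -6 + 63*(-10) = -6 - 630 = -636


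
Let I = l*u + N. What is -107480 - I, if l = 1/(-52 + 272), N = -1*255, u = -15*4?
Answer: -1179472/11 ≈ -1.0722e+5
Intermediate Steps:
u = -60
N = -255
l = 1/220 ≈ 0.0045455
I = -2808/11 (I = (1/220)*(-60) - 255 = -3/11 - 255 = -2808/11 ≈ -255.27)
-107480 - I = -107480 - 1*(-2808/11) = -107480 + 2808/11 = -1179472/11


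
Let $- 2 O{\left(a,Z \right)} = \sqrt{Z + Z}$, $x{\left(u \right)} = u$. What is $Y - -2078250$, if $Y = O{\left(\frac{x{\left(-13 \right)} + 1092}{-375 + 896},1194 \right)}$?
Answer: $2078250 - \sqrt{597} \approx 2.0782 \cdot 10^{6}$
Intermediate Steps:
$O{\left(a,Z \right)} = - \frac{\sqrt{2} \sqrt{Z}}{2}$ ($O{\left(a,Z \right)} = - \frac{\sqrt{Z + Z}}{2} = - \frac{\sqrt{2 Z}}{2} = - \frac{\sqrt{2} \sqrt{Z}}{2}$)
$Y = - \sqrt{597}$ ($Y = - \frac{\sqrt{2} \sqrt{1194}}{2} = - \sqrt{597} \approx -24.434$)
$Y - -2078250 = - \sqrt{597} - -2078250 = - \sqrt{597} + \left(-162153 + 2240403\right) = - \sqrt{597} + 2078250 = 2078250 - \sqrt{597}$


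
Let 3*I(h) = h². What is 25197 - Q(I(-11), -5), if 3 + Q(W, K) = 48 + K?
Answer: 25157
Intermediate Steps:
I(h) = h²/3
Q(W, K) = 45 + K (Q(W, K) = -3 + (48 + K) = 45 + K)
25197 - Q(I(-11), -5) = 25197 - (45 - 5) = 25197 - 1*40 = 25197 - 40 = 25157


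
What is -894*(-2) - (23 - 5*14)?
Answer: 1835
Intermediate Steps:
-894*(-2) - (23 - 5*14) = 1788 - (23 - 70) = 1788 - 1*(-47) = 1788 + 47 = 1835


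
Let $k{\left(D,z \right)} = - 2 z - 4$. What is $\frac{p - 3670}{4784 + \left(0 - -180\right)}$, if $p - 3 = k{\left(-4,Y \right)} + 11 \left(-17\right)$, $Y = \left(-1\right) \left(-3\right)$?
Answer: $- \frac{966}{1241} \approx -0.7784$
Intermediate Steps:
$Y = 3$
$k{\left(D,z \right)} = -4 - 2 z$
$p = -194$ ($p = 3 + \left(\left(-4 - 6\right) + 11 \left(-17\right)\right) = 3 - 197 = -194$)
$\frac{p - 3670}{4784 + \left(0 - -180\right)} = \frac{-194 - 3670}{4784 + \left(0 - -180\right)} = - \frac{3864}{4784 + \left(0 + 180\right)} = - \frac{3864}{4784 + 180} = - \frac{3864}{4964} = \left(-3864\right) \frac{1}{4964} = - \frac{966}{1241}$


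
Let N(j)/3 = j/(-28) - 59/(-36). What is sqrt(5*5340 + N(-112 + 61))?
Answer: sqrt(11779278)/21 ≈ 163.43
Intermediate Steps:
N(j) = 59/12 - 3*j/28 (N(j) = 3*(j/(-28) - 59/(-36)) = 3*(j*(-1/28) - 59*(-1/36)) = 3*(-j/28 + 59/36) = 3*(59/36 - j/28) = 59/12 - 3*j/28)
sqrt(5*5340 + N(-112 + 61)) = sqrt(5*5340 + (59/12 - 3*(-112 + 61)/28)) = sqrt(26700 + (59/12 - 3/28*(-51))) = sqrt(26700 + (59/12 + 153/28)) = sqrt(26700 + 218/21) = sqrt(560918/21) = sqrt(11779278)/21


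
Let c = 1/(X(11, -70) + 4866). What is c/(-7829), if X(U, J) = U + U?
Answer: -1/38268152 ≈ -2.6131e-8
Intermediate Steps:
X(U, J) = 2*U
c = 1/4888 (c = 1/(2*11 + 4866) = 1/(22 + 4866) = 1/4888 ≈ 0.00020458)
c/(-7829) = (1/4888)/(-7829) = (1/4888)*(-1/7829) = -1/38268152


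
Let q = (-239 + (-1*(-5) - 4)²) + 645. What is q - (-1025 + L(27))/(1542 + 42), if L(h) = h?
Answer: 322843/792 ≈ 407.63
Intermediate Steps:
q = 407 (q = (-239 + (5 - 4)²) + 645 = (-239 + 1²) + 645 = (-239 + 1) + 645 = -238 + 645 = 407)
q - (-1025 + L(27))/(1542 + 42) = 407 - (-1025 + 27)/(1542 + 42) = 407 - (-998)/1584 = 407 - 1*(-499/792) = 407 + 499/792 = 322843/792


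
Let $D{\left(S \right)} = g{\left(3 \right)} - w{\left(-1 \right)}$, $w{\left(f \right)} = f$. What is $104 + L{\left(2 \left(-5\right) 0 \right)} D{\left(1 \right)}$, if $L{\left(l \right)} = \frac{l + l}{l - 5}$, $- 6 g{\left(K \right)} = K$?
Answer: $104$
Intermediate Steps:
$g{\left(K \right)} = - \frac{K}{6}$
$L{\left(l \right)} = \frac{2 l}{-5 + l}$
$D{\left(S \right)} = \frac{1}{2}$ ($D{\left(S \right)} = \left(- \frac{1}{6}\right) 3 - -1 = - \frac{1}{2} + 1 = \frac{1}{2}$)
$104 + L{\left(2 \left(-5\right) 0 \right)} D{\left(1 \right)} = 104 + \frac{2 \cdot 2 \left(-5\right) 0}{-5 + 2 \left(-5\right) 0} \cdot \frac{1}{2} = 104 + \frac{2 \left(\left(-10\right) 0\right)}{-5 - 0} \cdot \frac{1}{2} = 104 + 2 \cdot 0 \frac{1}{-5 + 0} \cdot \frac{1}{2} = 104 + 2 \cdot 0 \frac{1}{-5} \cdot \frac{1}{2} = 104 + 2 \cdot 0 \left(- \frac{1}{5}\right) \frac{1}{2} = 104 + 0 \cdot \frac{1}{2} = 104 + 0 = 104$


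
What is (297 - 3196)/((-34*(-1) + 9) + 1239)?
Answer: -2899/1282 ≈ -2.2613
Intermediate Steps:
(297 - 3196)/((-34*(-1) + 9) + 1239) = -2899/((34 + 9) + 1239) = -2899/(43 + 1239) = -2899/1282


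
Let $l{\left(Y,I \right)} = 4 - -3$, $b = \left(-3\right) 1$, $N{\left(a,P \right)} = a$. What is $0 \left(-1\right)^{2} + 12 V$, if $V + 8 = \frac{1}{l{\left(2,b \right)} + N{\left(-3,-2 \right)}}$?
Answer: $-93$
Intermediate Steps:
$b = -3$
$l{\left(Y,I \right)} = 7$ ($l{\left(Y,I \right)} = 4 + 3 = 7$)
$V = - \frac{31}{4}$ ($V = -8 + \frac{1}{7 - 3} = -8 + \frac{1}{4} = - \frac{31}{4} \approx -7.75$)
$0 \left(-1\right)^{2} + 12 V = 0 \left(-1\right)^{2} + 12 \left(- \frac{31}{4}\right) = 0 \cdot 1 - 93 = 0 - 93 = -93$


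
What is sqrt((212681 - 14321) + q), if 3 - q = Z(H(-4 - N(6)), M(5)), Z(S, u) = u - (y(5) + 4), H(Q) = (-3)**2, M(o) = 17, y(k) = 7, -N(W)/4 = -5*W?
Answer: sqrt(198357) ≈ 445.37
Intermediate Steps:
N(W) = 20*W (N(W) = -(-20)*W = 20*W)
H(Q) = 9
Z(S, u) = -11 + u (Z(S, u) = u - (7 + 4) = u - 1*11 = u - 11 = -11 + u)
q = -3 (q = 3 - (-11 + 17) = 3 - 1*6 = 3 - 6 = -3)
sqrt((212681 - 14321) + q) = sqrt((212681 - 14321) - 3) = sqrt(198360 - 3) = sqrt(198357)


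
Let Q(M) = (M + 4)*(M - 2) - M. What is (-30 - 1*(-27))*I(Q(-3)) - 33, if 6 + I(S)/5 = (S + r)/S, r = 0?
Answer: 42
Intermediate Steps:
Q(M) = -M + (-2 + M)*(4 + M) (Q(M) = (4 + M)*(-2 + M) - M = (-2 + M)*(4 + M) - M = -M + (-2 + M)*(4 + M))
I(S) = -25 (I(S) = -30 + 5*((S + 0)/S) = -30 + 5*(S/S) = -30 + 5*1 = -30 + 5 = -25)
(-30 - 1*(-27))*I(Q(-3)) - 33 = (-30 - 1*(-27))*(-25) - 33 = (-30 + 27)*(-25) - 33 = -3*(-25) - 33 = 75 - 33 = 42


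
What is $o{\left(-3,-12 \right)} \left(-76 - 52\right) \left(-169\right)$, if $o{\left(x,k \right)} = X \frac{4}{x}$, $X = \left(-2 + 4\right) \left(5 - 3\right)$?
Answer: $- \frac{346112}{3} \approx -1.1537 \cdot 10^{5}$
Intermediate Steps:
$X = 4$ ($X = 2 \cdot 2 = 4$)
$o{\left(x,k \right)} = \frac{16}{x}$ ($o{\left(x,k \right)} = 4 \frac{4}{x} = \frac{16}{x}$)
$o{\left(-3,-12 \right)} \left(-76 - 52\right) \left(-169\right) = \frac{16}{-3} \left(-76 - 52\right) \left(-169\right) = 16 \left(- \frac{1}{3}\right) \left(-128\right) \left(-169\right) = \left(- \frac{16}{3}\right) \left(-128\right) \left(-169\right) = \frac{2048}{3} \left(-169\right) = - \frac{346112}{3}$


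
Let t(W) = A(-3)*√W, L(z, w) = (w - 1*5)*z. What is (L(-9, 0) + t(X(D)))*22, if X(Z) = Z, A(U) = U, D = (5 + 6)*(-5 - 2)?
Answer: 990 - 66*I*√77 ≈ 990.0 - 579.15*I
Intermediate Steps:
D = -77 (D = 11*(-7) = -77)
L(z, w) = z*(-5 + w) (L(z, w) = (w - 5)*z = (-5 + w)*z = z*(-5 + w))
t(W) = -3*√W
(L(-9, 0) + t(X(D)))*22 = (-9*(-5 + 0) - 3*I*√77)*22 = (-9*(-5) - 3*I*√77)*22 = (45 - 3*I*√77)*22 = 990 - 66*I*√77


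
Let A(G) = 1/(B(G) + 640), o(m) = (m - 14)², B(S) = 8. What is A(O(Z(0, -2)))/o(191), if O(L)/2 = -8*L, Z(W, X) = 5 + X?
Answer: 1/20301192 ≈ 4.9258e-8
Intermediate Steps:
o(m) = (-14 + m)²
O(L) = -16*L (O(L) = 2*(-8*L) = -16*L)
A(G) = 1/648 (A(G) = 1/(8 + 640) = 1/648)
A(O(Z(0, -2)))/o(191) = 1/(648*((-14 + 191)²)) = 1/(648*(177²)) = (1/648)/31329 = (1/648)*(1/31329) = 1/20301192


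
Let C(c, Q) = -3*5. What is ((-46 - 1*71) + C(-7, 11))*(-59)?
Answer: 7788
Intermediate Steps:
C(c, Q) = -15
((-46 - 1*71) + C(-7, 11))*(-59) = ((-46 - 1*71) - 15)*(-59) = ((-46 - 71) - 15)*(-59) = (-117 - 15)*(-59) = -132*(-59) = 7788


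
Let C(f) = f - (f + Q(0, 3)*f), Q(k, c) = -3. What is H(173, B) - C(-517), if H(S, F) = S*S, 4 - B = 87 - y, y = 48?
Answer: 31480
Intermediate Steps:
C(f) = 3*f (C(f) = f - (f - 3*f) = f - (-2)*f = f + 2*f = 3*f)
B = -35 (B = 4 - (87 - 1*48) = 4 - (87 - 48) = 4 - 1*39 = 4 - 39 = -35)
H(S, F) = S²
H(173, B) - C(-517) = 173² - 3*(-517) = 29929 - 1*(-1551) = 29929 + 1551 = 31480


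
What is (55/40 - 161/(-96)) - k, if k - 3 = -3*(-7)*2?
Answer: -4027/96 ≈ -41.948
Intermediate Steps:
k = 45 (k = 3 - 3*(-7)*2 = 3 + 21*2 = 3 + 42 = 45)
(55/40 - 161/(-96)) - k = (55/40 - 161/(-96)) - 1*45 = (55*(1/40) - 161*(-1/96)) - 45 = (11/8 + 161/96) - 45 = 293/96 - 45 = -4027/96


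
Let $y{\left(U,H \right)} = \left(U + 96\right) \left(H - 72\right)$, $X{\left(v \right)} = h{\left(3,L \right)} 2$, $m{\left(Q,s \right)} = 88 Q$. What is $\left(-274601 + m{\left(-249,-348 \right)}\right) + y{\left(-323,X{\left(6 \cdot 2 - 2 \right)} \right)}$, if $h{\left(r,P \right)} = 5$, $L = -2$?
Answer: $-282439$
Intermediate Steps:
$X{\left(v \right)} = 10$ ($X{\left(v \right)} = 5 \cdot 2 = 10$)
$y{\left(U,H \right)} = \left(-72 + H\right) \left(96 + U\right)$ ($y{\left(U,H \right)} = \left(96 + U\right) \left(-72 + H\right) = \left(-72 + H\right) \left(96 + U\right)$)
$\left(-274601 + m{\left(-249,-348 \right)}\right) + y{\left(-323,X{\left(6 \cdot 2 - 2 \right)} \right)} = \left(-274601 + 88 \left(-249\right)\right) + \left(-6912 - -23256 + 96 \cdot 10 + 10 \left(-323\right)\right) = \left(-274601 - 21912\right) + \left(-6912 + 23256 + 960 - 3230\right) = -296513 + 14074 = -282439$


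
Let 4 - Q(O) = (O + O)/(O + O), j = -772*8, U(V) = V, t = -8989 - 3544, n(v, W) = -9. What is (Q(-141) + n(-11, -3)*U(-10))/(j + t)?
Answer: -93/18709 ≈ -0.0049709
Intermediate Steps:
t = -12533
j = -6176
Q(O) = 3 (Q(O) = 4 - (O + O)/(O + O) = 4 - 2*O/(2*O) = 4 - 2*O*1/(2*O) = 4 - 1*1 = 4 - 1 = 3)
(Q(-141) + n(-11, -3)*U(-10))/(j + t) = (3 - 9*(-10))/(-6176 - 12533) = (3 + 90)/(-18709) = 93*(-1/18709) = -93/18709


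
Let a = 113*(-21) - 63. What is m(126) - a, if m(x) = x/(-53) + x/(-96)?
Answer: 2062599/848 ≈ 2432.3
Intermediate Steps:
a = -2436 (a = -2373 - 63 = -2436)
m(x) = -149*x/5088 (m(x) = x*(-1/53) + x*(-1/96) = -x/53 - x/96 = -149*x/5088)
m(126) - a = -149/5088*126 - 1*(-2436) = -3129/848 + 2436 = 2062599/848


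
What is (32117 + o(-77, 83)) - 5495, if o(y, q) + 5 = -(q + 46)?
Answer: 26488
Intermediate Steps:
o(y, q) = -51 - q (o(y, q) = -5 - (q + 46) = -5 - (46 + q) = -5 + (-46 - q) = -51 - q)
(32117 + o(-77, 83)) - 5495 = (32117 + (-51 - 1*83)) - 5495 = (32117 + (-51 - 83)) - 5495 = (32117 - 134) - 5495 = 31983 - 5495 = 26488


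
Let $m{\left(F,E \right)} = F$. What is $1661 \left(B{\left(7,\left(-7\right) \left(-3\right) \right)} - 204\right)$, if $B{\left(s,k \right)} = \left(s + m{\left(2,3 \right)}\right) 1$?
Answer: $-323895$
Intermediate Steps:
$B{\left(s,k \right)} = 2 + s$ ($B{\left(s,k \right)} = \left(s + 2\right) 1 = \left(2 + s\right) 1 = 2 + s$)
$1661 \left(B{\left(7,\left(-7\right) \left(-3\right) \right)} - 204\right) = 1661 \left(\left(2 + 7\right) - 204\right) = 1661 \left(9 - 204\right) = 1661 \left(-195\right) = -323895$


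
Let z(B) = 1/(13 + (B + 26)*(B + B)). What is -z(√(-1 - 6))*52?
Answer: 52/18929 + 2704*I*√7/18929 ≈ 0.0027471 + 0.37794*I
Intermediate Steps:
z(B) = 1/(13 + 2*B*(26 + B)) (z(B) = 1/(13 + (26 + B)*(2*B)) = 1/(13 + 2*B*(26 + B)))
-z(√(-1 - 6))*52 = -1/(13 + 2*(√(-1 - 6))² + 52*√(-1 - 6))*52 = -1/(13 + 2*(√(-7))² + 52*√(-7))*52 = -1/(13 + 2*(I*√7)² + 52*(I*√7))*52 = -1/(13 + 2*(-7) + 52*I*√7)*52 = -1/(13 - 14 + 52*I*√7)*52 = -1/(-1 + 52*I*√7)*52 = -52/(-1 + 52*I*√7)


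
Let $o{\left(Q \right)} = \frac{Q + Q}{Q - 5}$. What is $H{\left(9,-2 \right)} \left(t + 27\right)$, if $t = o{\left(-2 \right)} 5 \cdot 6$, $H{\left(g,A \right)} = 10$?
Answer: $\frac{3090}{7} \approx 441.43$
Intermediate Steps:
$o{\left(Q \right)} = \frac{2 Q}{-5 + Q}$
$t = \frac{120}{7}$ ($t = 2 \left(-2\right) \frac{1}{-5 - 2} \cdot 5 \cdot 6 = 2 \left(-2\right) \frac{1}{-7} \cdot 5 \cdot 6 = 2 \left(-2\right) \left(- \frac{1}{7}\right) 5 \cdot 6 = \frac{4}{7} \cdot 5 \cdot 6 = \frac{20}{7} \cdot 6 = \frac{120}{7} \approx 17.143$)
$H{\left(9,-2 \right)} \left(t + 27\right) = 10 \left(\frac{120}{7} + 27\right) = 10 \cdot \frac{309}{7} = \frac{3090}{7}$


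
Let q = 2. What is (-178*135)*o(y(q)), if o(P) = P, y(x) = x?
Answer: -48060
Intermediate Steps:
(-178*135)*o(y(q)) = -178*135*2 = -24030*2 = -48060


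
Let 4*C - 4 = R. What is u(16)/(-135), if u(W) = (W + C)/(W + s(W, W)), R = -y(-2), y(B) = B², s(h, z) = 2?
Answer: -8/1215 ≈ -0.0065844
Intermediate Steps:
R = -4 (R = -1*(-2)² = -1*4 = -4)
C = 0 (C = 1 + (¼)*(-4) = 1 - 1 = 0)
u(W) = W/(2 + W) (u(W) = (W + 0)/(W + 2) = W/(2 + W))
u(16)/(-135) = (16/(2 + 16))/(-135) = (16/18)*(-1/135) = (16*(1/18))*(-1/135) = (8/9)*(-1/135) = -8/1215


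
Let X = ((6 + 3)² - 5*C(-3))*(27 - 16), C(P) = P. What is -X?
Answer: -1056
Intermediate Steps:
X = 1056 (X = ((6 + 3)² - 5*(-3))*(27 - 16) = (9² + 15)*11 = (81 + 15)*11 = 96*11 = 1056)
-X = -1*1056 = -1056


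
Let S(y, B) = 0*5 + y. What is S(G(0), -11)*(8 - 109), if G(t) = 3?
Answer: -303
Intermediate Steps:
S(y, B) = y (S(y, B) = 0 + y = y)
S(G(0), -11)*(8 - 109) = 3*(8 - 109) = 3*(-101) = -303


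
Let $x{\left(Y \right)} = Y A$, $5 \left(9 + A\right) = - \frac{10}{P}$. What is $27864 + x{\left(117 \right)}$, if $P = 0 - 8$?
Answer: $\frac{107361}{4} \approx 26840.0$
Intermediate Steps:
$P = -8$ ($P = 0 - 8 = -8$)
$A = - \frac{35}{4}$ ($A = -9 + \frac{\left(-10\right) \frac{1}{-8}}{5} = -9 + \frac{\left(-10\right) \left(- \frac{1}{8}\right)}{5} = -9 + \frac{1}{5} \cdot \frac{5}{4} = -9 + \frac{1}{4} = - \frac{35}{4} \approx -8.75$)
$x{\left(Y \right)} = - \frac{35 Y}{4}$ ($x{\left(Y \right)} = Y \left(- \frac{35}{4}\right) = - \frac{35 Y}{4}$)
$27864 + x{\left(117 \right)} = 27864 - \frac{4095}{4} = \frac{107361}{4}$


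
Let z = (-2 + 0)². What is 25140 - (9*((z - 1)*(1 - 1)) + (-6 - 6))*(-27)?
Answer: 24816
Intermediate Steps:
z = 4 (z = (-2)² = 4)
25140 - (9*((z - 1)*(1 - 1)) + (-6 - 6))*(-27) = 25140 - (9*((4 - 1)*(1 - 1)) + (-6 - 6))*(-27) = 25140 - (9*(3*0) - 12)*(-27) = 25140 - (9*0 - 12)*(-27) = 25140 - (0 - 12)*(-27) = 25140 - (-12)*(-27) = 25140 - 1*324 = 25140 - 324 = 24816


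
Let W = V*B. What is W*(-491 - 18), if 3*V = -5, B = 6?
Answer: 5090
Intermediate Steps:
V = -5/3 (V = (⅓)*(-5) = -5/3 ≈ -1.6667)
W = -10 (W = -5/3*6 = -10)
W*(-491 - 18) = -10*(-491 - 18) = -10*(-509) = 5090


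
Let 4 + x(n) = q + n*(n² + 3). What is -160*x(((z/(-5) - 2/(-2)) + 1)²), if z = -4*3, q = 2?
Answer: -3656196928/3125 ≈ -1.1700e+6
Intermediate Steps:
z = -12
x(n) = -2 + n*(3 + n²) (x(n) = -4 + (2 + n*(n² + 3)) = -4 + (2 + n*(3 + n²)) = -2 + n*(3 + n²))
-160*x(((z/(-5) - 2/(-2)) + 1)²) = -160*(-2 + (((-12/(-5) - 2/(-2)) + 1)²)³ + 3*((-12/(-5) - 2/(-2)) + 1)²) = -160*(-2 + (((-12*(-⅕) - 2*(-½)) + 1)²)³ + 3*((-12*(-⅕) - 2*(-½)) + 1)²) = -160*(-2 + (((12/5 + 1) + 1)²)³ + 3*((12/5 + 1) + 1)²) = -160*(-2 + ((17/5 + 1)²)³ + 3*(17/5 + 1)²) = -160*(-2 + ((22/5)²)³ + 3*(22/5)²) = -160*(-2 + (484/25)³ + 3*(484/25)) = -160*(-2 + 113379904/15625 + 1452/25) = -160*114256154/15625 = -3656196928/3125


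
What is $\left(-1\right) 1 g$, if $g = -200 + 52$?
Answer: $148$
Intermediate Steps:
$g = -148$
$\left(-1\right) 1 g = \left(-1\right) 1 \left(-148\right) = \left(-1\right) \left(-148\right) = 148$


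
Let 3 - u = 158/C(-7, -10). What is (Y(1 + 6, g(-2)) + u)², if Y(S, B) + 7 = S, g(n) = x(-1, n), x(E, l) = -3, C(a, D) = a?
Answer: 32041/49 ≈ 653.90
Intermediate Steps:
g(n) = -3
Y(S, B) = -7 + S
u = 179/7 (u = 3 - 158/(-7) = 3 - 158*(-1)/7 = 3 - 1*(-158/7) = 3 + 158/7 = 179/7 ≈ 25.571)
(Y(1 + 6, g(-2)) + u)² = ((-7 + (1 + 6)) + 179/7)² = ((-7 + 7) + 179/7)² = (0 + 179/7)² = (179/7)² = 32041/49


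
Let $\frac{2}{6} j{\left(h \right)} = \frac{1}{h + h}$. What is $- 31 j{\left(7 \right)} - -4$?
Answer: $- \frac{37}{14} \approx -2.6429$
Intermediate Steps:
$j{\left(h \right)} = \frac{3}{2 h}$ ($j{\left(h \right)} = \frac{3}{h + h} = \frac{3}{2 h}$)
$- 31 j{\left(7 \right)} - -4 = - 31 \frac{3}{2 \cdot 7} - -4 = - 31 \cdot \frac{3}{2} \cdot \frac{1}{7} + \left(-1 + 5\right) = \left(-31\right) \frac{3}{14} + 4 = - \frac{93}{14} + 4 = - \frac{37}{14}$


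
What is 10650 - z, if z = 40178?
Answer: -29528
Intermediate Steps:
10650 - z = 10650 - 1*40178 = 10650 - 40178 = -29528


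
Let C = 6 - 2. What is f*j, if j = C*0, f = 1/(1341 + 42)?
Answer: 0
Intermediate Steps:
C = 4
f = 1/1383 ≈ 0.00072307
j = 0 (j = 4*0 = 0)
f*j = (1/1383)*0 = 0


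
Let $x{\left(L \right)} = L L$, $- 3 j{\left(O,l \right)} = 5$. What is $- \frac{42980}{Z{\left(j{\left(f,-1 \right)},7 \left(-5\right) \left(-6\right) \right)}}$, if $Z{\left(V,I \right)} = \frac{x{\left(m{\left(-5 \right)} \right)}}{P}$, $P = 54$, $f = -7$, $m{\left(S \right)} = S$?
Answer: $- \frac{464184}{5} \approx -92837.0$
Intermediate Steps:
$j{\left(O,l \right)} = - \frac{5}{3}$ ($j{\left(O,l \right)} = \left(- \frac{1}{3}\right) 5 = - \frac{5}{3}$)
$x{\left(L \right)} = L^{2}$
$Z{\left(V,I \right)} = \frac{25}{54}$ ($Z{\left(V,I \right)} = \frac{\left(-5\right)^{2}}{54} = 25 \cdot \frac{1}{54} = \frac{25}{54}$)
$- \frac{42980}{Z{\left(j{\left(f,-1 \right)},7 \left(-5\right) \left(-6\right) \right)}} = - \frac{42980}{\frac{25}{54}} = \left(-42980\right) \frac{54}{25} = - \frac{464184}{5}$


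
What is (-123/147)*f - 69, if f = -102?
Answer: 801/49 ≈ 16.347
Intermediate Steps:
(-123/147)*f - 69 = -123/147*(-102) - 69 = -123*1/147*(-102) - 69 = -41/49*(-102) - 69 = 4182/49 - 69 = 801/49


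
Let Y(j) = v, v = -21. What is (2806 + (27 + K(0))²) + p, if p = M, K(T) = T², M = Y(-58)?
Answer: 3514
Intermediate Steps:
Y(j) = -21
M = -21
p = -21
(2806 + (27 + K(0))²) + p = (2806 + (27 + 0²)²) - 21 = (2806 + (27 + 0)²) - 21 = (2806 + 27²) - 21 = (2806 + 729) - 21 = 3535 - 21 = 3514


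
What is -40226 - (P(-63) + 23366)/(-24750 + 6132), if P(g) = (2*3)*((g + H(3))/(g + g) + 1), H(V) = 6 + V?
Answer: -2621165027/65163 ≈ -40225.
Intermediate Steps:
P(g) = 6 + 3*(9 + g)/g (P(g) = (2*3)*((g + (6 + 3))/(g + g) + 1) = 6*((g + 9)/((2*g)) + 1) = 6*((9 + g)*(1/(2*g)) + 1) = 6*((9 + g)/(2*g) + 1) = 6*(1 + (9 + g)/(2*g)) = 6 + 3*(9 + g)/g)
-40226 - (P(-63) + 23366)/(-24750 + 6132) = -40226 - ((9 + 27/(-63)) + 23366)/(-24750 + 6132) = -40226 - ((9 + 27*(-1/63)) + 23366)/(-18618) = -40226 - ((9 - 3/7) + 23366)*(-1)/18618 = -40226 - (60/7 + 23366)*(-1)/18618 = -40226 - 163622*(-1)/(7*18618) = -40226 - 1*(-81811/65163) = -40226 + 81811/65163 = -2621165027/65163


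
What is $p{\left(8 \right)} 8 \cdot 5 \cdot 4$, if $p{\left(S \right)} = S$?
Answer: $1280$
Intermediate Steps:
$p{\left(8 \right)} 8 \cdot 5 \cdot 4 = 8 \cdot 8 \cdot 5 \cdot 4 = 8 \cdot 40 \cdot 4 = 8 \cdot 160 = 1280$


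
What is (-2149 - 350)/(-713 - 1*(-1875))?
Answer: -357/166 ≈ -2.1506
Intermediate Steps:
(-2149 - 350)/(-713 - 1*(-1875)) = -2499/(-713 + 1875) = -2499/1162 = -2499*1/1162 = -357/166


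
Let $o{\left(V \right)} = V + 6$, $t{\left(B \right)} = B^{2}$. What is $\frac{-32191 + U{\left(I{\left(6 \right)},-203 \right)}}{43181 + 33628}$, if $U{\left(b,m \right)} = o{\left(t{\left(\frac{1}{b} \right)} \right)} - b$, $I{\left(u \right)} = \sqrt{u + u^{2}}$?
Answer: $- \frac{1351769}{3225978} - \frac{\sqrt{42}}{76809} \approx -0.41911$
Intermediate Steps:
$o{\left(V \right)} = 6 + V$
$U{\left(b,m \right)} = 6 + \frac{1}{b^{2}} - b$ ($U{\left(b,m \right)} = \left(6 + \left(\frac{1}{b}\right)^{2}\right) - b = \left(6 + \frac{1}{b^{2}}\right) - b = 6 + \frac{1}{b^{2}} - b$)
$\frac{-32191 + U{\left(I{\left(6 \right)},-203 \right)}}{43181 + 33628} = \frac{-32191 + \left(6 + \frac{1}{6 \left(1 + 6\right)} - \sqrt{6 \left(1 + 6\right)}\right)}{43181 + 33628} = \frac{-32191 + \left(6 + \frac{1}{6 \cdot 7} - \sqrt{6 \cdot 7}\right)}{76809} = \left(-32191 + \left(6 + \frac{1}{42} - \sqrt{42}\right)\right) \frac{1}{76809} = \left(-32191 + \left(\frac{253}{42} - \sqrt{42}\right)\right) \frac{1}{76809} = \left(- \frac{1351769}{42} - \sqrt{42}\right) \frac{1}{76809} = - \frac{1351769}{3225978} - \frac{\sqrt{42}}{76809}$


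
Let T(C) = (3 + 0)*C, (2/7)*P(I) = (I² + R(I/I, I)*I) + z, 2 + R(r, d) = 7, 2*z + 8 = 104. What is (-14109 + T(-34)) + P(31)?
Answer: -10137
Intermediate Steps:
z = 48 (z = -4 + (½)*104 = -4 + 52 = 48)
R(r, d) = 5 (R(r, d) = -2 + 7 = 5)
P(I) = 168 + 7*I²/2 + 35*I/2 (P(I) = 7*((I² + 5*I) + 48)/2 = 7*(48 + I² + 5*I)/2 = 168 + 7*I²/2 + 35*I/2)
T(C) = 3*C
(-14109 + T(-34)) + P(31) = (-14109 + 3*(-34)) + (168 + (7/2)*31² + (35/2)*31) = (-14109 - 102) + (168 + (7/2)*961 + 1085/2) = -14211 + (168 + 6727/2 + 1085/2) = -14211 + 4074 = -10137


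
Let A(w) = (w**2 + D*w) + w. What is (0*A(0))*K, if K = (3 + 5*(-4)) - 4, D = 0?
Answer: 0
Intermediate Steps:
A(w) = w + w**2 (A(w) = (w**2 + 0*w) + w = (w**2 + 0) + w = w**2 + w = w + w**2)
K = -21 (K = (3 - 20) - 4 = -17 - 4 = -21)
(0*A(0))*K = (0*(0*(1 + 0)))*(-21) = (0*(0*1))*(-21) = (0*0)*(-21) = 0*(-21) = 0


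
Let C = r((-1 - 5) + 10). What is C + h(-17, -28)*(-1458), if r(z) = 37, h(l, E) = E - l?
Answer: 16075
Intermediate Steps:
C = 37
C + h(-17, -28)*(-1458) = 37 + (-28 - 1*(-17))*(-1458) = 37 + (-28 + 17)*(-1458) = 37 - 11*(-1458) = 37 + 16038 = 16075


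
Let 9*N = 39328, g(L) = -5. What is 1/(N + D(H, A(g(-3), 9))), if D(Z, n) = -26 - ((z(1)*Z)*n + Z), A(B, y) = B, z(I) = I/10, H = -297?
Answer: 18/80861 ≈ 0.00022260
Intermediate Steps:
z(I) = I/10 (z(I) = I*(⅒) = I/10)
N = 39328/9 (N = (⅑)*39328 = 39328/9 ≈ 4369.8)
D(Z, n) = -26 - Z - Z*n/10 (D(Z, n) = -26 - ((((⅒)*1)*Z)*n + Z) = -26 - ((Z/10)*n + Z) = -26 - (Z*n/10 + Z) = -26 - (Z + Z*n/10) = -26 + (-Z - Z*n/10) = -26 - Z - Z*n/10)
1/(N + D(H, A(g(-3), 9))) = 1/(39328/9 + (-26 - 1*(-297) - ⅒*(-297)*(-5))) = 1/(39328/9 + (-26 + 297 - 297/2)) = 1/(39328/9 + 245/2) = 1/(80861/18) = 18/80861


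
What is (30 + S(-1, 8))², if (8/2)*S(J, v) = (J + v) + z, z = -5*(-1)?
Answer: 1089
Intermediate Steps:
z = 5
S(J, v) = 5/4 + J/4 + v/4 (S(J, v) = ((J + v) + 5)/4 = (5 + J + v)/4 = 5/4 + J/4 + v/4)
(30 + S(-1, 8))² = (30 + (5/4 + (¼)*(-1) + (¼)*8))² = (30 + (5/4 - ¼ + 2))² = (30 + 3)² = 33² = 1089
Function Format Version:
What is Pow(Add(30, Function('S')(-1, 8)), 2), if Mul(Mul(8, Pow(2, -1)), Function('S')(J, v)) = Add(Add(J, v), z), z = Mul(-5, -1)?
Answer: 1089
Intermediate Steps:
z = 5
Function('S')(J, v) = Add(Rational(5, 4), Mul(Rational(1, 4), J), Mul(Rational(1, 4), v)) (Function('S')(J, v) = Mul(Rational(1, 4), Add(Add(J, v), 5)) = Mul(Rational(1, 4), Add(5, J, v)) = Add(Rational(5, 4), Mul(Rational(1, 4), J), Mul(Rational(1, 4), v)))
Pow(Add(30, Function('S')(-1, 8)), 2) = Pow(Add(30, Add(Rational(5, 4), Mul(Rational(1, 4), -1), Mul(Rational(1, 4), 8))), 2) = Pow(Add(30, Add(Rational(5, 4), Rational(-1, 4), 2)), 2) = Pow(Add(30, 3), 2) = Pow(33, 2) = 1089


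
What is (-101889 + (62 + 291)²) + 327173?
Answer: 349893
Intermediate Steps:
(-101889 + (62 + 291)²) + 327173 = (-101889 + 353²) + 327173 = (-101889 + 124609) + 327173 = 22720 + 327173 = 349893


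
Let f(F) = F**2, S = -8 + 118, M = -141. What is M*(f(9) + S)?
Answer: -26931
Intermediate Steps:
S = 110
M*(f(9) + S) = -141*(9**2 + 110) = -141*(81 + 110) = -141*191 = -26931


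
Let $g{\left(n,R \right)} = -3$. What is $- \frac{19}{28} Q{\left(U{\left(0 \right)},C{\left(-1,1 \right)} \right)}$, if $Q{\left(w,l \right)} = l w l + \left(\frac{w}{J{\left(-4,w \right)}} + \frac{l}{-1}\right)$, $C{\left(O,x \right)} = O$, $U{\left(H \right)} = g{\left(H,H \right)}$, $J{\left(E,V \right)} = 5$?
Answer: $\frac{247}{140} \approx 1.7643$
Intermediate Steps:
$U{\left(H \right)} = -3$
$Q{\left(w,l \right)} = - l + \frac{w}{5} + w l^{2}$ ($Q{\left(w,l \right)} = l w l + \left(\frac{w}{5} + \frac{l}{-1}\right) = w l^{2} + \left(w \frac{1}{5} + l \left(-1\right)\right) = w l^{2} - \left(l - \frac{w}{5}\right) = - l + \frac{w}{5} + w l^{2}$)
$- \frac{19}{28} Q{\left(U{\left(0 \right)},C{\left(-1,1 \right)} \right)} = - \frac{19}{28} \left(\left(-1\right) \left(-1\right) + \frac{1}{5} \left(-3\right) - 3 \left(-1\right)^{2}\right) = \left(-19\right) \frac{1}{28} \left(1 - \frac{3}{5} - 3\right) = - \frac{19 \left(1 - \frac{3}{5} - 3\right)}{28} = \left(- \frac{19}{28}\right) \left(- \frac{13}{5}\right) = \frac{247}{140}$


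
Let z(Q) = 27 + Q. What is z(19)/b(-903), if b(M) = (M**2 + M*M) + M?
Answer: 46/1629915 ≈ 2.8222e-5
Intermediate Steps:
b(M) = M + 2*M**2 (b(M) = (M**2 + M**2) + M = 2*M**2 + M = M + 2*M**2)
z(19)/b(-903) = (27 + 19)/((-903*(1 + 2*(-903)))) = 46/((-903*(1 - 1806))) = 46/((-903*(-1805))) = 46/1629915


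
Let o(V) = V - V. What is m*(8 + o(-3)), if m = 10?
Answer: 80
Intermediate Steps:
o(V) = 0
m*(8 + o(-3)) = 10*(8 + 0) = 10*8 = 80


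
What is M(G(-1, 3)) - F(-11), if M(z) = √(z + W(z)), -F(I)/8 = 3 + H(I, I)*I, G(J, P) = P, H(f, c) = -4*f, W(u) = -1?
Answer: -3848 + √2 ≈ -3846.6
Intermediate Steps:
F(I) = -24 + 32*I² (F(I) = -8*(3 + (-4*I)*I) = -8*(3 - 4*I²) = -24 + 32*I²)
M(z) = √(-1 + z) (M(z) = √(z - 1) = √(-1 + z))
M(G(-1, 3)) - F(-11) = √(-1 + 3) - (-24 + 32*(-11)²) = √2 - (-24 + 32*121) = √2 - (-24 + 3872) = √2 - 1*3848 = √2 - 3848 = -3848 + √2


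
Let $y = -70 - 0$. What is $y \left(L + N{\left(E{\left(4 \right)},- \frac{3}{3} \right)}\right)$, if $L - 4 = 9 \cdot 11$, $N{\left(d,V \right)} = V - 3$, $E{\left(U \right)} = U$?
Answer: $-6930$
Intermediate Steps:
$N{\left(d,V \right)} = -3 + V$ ($N{\left(d,V \right)} = V - 3 = -3 + V$)
$y = -70$ ($y = -70 + 0 = -70$)
$L = 103$ ($L = 4 + 9 \cdot 11 = 4 + 99 = 103$)
$y \left(L + N{\left(E{\left(4 \right)},- \frac{3}{3} \right)}\right) = - 70 \left(103 - \left(3 + \frac{3}{3}\right)\right) = - 70 \left(103 - 4\right) = \left(-70\right) 99 = -6930$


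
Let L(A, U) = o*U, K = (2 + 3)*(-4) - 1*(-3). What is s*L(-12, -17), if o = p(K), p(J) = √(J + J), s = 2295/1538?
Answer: -39015*I*√34/1538 ≈ -147.92*I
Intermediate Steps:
s = 2295/1538 (s = 2295*(1/1538) = 2295/1538 ≈ 1.4922)
K = -17 (K = 5*(-4) + 3 = -20 + 3 = -17)
p(J) = √2*√J (p(J) = √(2*J) = √2*√J)
o = I*√34 (o = √2*√(-17) = √2*(I*√17) = I*√34 ≈ 5.8309*I)
L(A, U) = I*U*√34 (L(A, U) = (I*√34)*U = I*U*√34)
s*L(-12, -17) = 2295*(I*(-17)*√34)/1538 = 2295*(-17*I*√34)/1538 = -39015*I*√34/1538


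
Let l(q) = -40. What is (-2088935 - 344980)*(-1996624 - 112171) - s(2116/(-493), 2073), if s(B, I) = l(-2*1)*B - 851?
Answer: 2530385497070428/493 ≈ 5.1326e+12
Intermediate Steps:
s(B, I) = -851 - 40*B (s(B, I) = -40*B - 851 = -851 - 40*B)
(-2088935 - 344980)*(-1996624 - 112171) - s(2116/(-493), 2073) = (-2088935 - 344980)*(-1996624 - 112171) - (-851 - 84640/(-493)) = -2433915*(-2108795) - (-851 - 84640*(-1)/493) = 5132627782425 - (-851 - 40*(-2116/493)) = 5132627782425 - (-851 + 84640/493) = 5132627782425 - 1*(-334903/493) = 5132627782425 + 334903/493 = 2530385497070428/493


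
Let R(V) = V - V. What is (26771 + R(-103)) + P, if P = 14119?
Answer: 40890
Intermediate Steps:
R(V) = 0
(26771 + R(-103)) + P = (26771 + 0) + 14119 = 26771 + 14119 = 40890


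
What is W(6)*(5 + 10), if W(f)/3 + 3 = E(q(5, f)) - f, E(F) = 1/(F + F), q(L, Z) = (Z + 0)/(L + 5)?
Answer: -735/2 ≈ -367.50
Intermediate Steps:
q(L, Z) = Z/(5 + L)
E(F) = 1/(2*F)
W(f) = -9 - 3*f + 15/f (W(f) = -9 + 3*(1/(2*((f/(5 + 5)))) - f) = -9 + 3*(1/(2*((f/10))) - f) = -9 + 3*((10/f)/2 - f) = -9 + 3*(5/f - f) = -9 + 3*(-f + 5/f) = -9 + (-3*f + 15/f) = -9 - 3*f + 15/f)
W(6)*(5 + 10) = (-9 - 3*6 + 15/6)*(5 + 10) = (-9 - 18 + 15*(⅙))*15 = (-9 - 18 + 5/2)*15 = -49/2*15 = -735/2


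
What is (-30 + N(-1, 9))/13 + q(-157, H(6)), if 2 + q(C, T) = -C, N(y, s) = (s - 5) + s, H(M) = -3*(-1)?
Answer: 1998/13 ≈ 153.69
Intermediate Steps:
H(M) = 3
N(y, s) = -5 + 2*s (N(y, s) = (-5 + s) + s = -5 + 2*s)
q(C, T) = -2 - C
(-30 + N(-1, 9))/13 + q(-157, H(6)) = (-30 + (-5 + 2*9))/13 + (-2 - 1*(-157)) = (-30 + (-5 + 18))/13 + (-2 + 157) = (-30 + 13)/13 + 155 = (1/13)*(-17) + 155 = -17/13 + 155 = 1998/13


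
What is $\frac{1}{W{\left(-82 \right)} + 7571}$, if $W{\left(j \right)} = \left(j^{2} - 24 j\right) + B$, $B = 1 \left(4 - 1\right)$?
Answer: $\frac{1}{16266} \approx 6.1478 \cdot 10^{-5}$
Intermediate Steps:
$B = 3$ ($B = 1 \cdot 3 = 3$)
$W{\left(j \right)} = 3 + j^{2} - 24 j$ ($W{\left(j \right)} = \left(j^{2} - 24 j\right) + 3 = 3 + j^{2} - 24 j$)
$\frac{1}{W{\left(-82 \right)} + 7571} = \frac{1}{\left(3 + \left(-82\right)^{2} - -1968\right) + 7571} = \frac{1}{\left(3 + 6724 + 1968\right) + 7571} = \frac{1}{8695 + 7571} = \frac{1}{16266}$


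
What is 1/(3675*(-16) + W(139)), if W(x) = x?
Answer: -1/58661 ≈ -1.7047e-5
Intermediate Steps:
1/(3675*(-16) + W(139)) = 1/(3675*(-16) + 139) = 1/(-58800 + 139) = 1/(-58661) = -1/58661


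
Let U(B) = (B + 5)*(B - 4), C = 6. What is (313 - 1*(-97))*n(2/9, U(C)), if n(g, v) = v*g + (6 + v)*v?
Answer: 2291080/9 ≈ 2.5456e+5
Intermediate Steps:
U(B) = (-4 + B)*(5 + B) (U(B) = (5 + B)*(-4 + B) = (-4 + B)*(5 + B))
n(g, v) = g*v + v*(6 + v)
(313 - 1*(-97))*n(2/9, U(C)) = (313 - 1*(-97))*((-20 + 6 + 6²)*(6 + 2/9 + (-20 + 6 + 6²))) = (313 + 97)*((-20 + 6 + 36)*(6 + 2*(⅑) + (-20 + 6 + 36))) = 410*(22*(6 + 2/9 + 22)) = 410*(22*(254/9)) = 410*(5588/9) = 2291080/9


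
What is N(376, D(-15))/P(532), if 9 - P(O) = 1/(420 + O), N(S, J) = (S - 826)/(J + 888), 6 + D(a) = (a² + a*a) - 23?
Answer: -3600/94237 ≈ -0.038202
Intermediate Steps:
D(a) = -29 + 2*a² (D(a) = -6 + ((a² + a*a) - 23) = -6 + ((a² + a²) - 23) = -6 + (2*a² - 23) = -6 + (-23 + 2*a²) = -29 + 2*a²)
N(S, J) = (-826 + S)/(888 + J)
P(O) = 9 - 1/(420 + O)
N(376, D(-15))/P(532) = ((-826 + 376)/(888 + (-29 + 2*(-15)²)))/(((3779 + 9*532)/(420 + 532))) = (-450/(888 + (-29 + 2*225)))/(((3779 + 4788)/952)) = (-450/(888 + (-29 + 450)))/(((1/952)*8567)) = (-450/(888 + 421))/(8567/952) = (-450/1309)*(952/8567) = ((1/1309)*(-450))*(952/8567) = -450/1309*952/8567 = -3600/94237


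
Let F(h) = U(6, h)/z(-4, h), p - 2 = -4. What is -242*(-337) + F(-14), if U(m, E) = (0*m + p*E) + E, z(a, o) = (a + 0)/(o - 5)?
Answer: 163241/2 ≈ 81621.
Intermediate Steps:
p = -2 (p = 2 - 4 = -2)
z(a, o) = a/(-5 + o)
U(m, E) = -E (U(m, E) = (0*m - 2*E) + E = (0 - 2*E) + E = -2*E + E = -E)
F(h) = -h*(5/4 - h/4) (F(h) = (-h)/((-4/(-5 + h))) = (-h)*(5/4 - h/4) = -h*(5/4 - h/4))
-242*(-337) + F(-14) = -242*(-337) + (¼)*(-14)*(-5 - 14) = 81554 + (¼)*(-14)*(-19) = 81554 + 133/2 = 163241/2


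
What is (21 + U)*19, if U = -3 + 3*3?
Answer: 513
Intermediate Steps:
U = 6 (U = -3 + 9 = 6)
(21 + U)*19 = (21 + 6)*19 = 27*19 = 513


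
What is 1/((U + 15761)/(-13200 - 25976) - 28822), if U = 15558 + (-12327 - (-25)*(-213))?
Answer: -39176/1129144339 ≈ -3.4695e-5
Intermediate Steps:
U = -2094 (U = 15558 + (-12327 - 1*5325) = 15558 + (-12327 - 5325) = 15558 - 17652 = -2094)
1/((U + 15761)/(-13200 - 25976) - 28822) = 1/((-2094 + 15761)/(-13200 - 25976) - 28822) = 1/(13667/(-39176) - 28822) = 1/(13667*(-1/39176) - 28822) = 1/(-13667/39176 - 28822) = 1/(-1129144339/39176) = -39176/1129144339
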